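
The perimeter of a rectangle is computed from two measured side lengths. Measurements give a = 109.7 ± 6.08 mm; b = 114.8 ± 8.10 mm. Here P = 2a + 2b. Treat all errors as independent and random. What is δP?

20.3 mm

Each term contributes (cᵢ δxᵢ)² to (δP)²:
  (2·δa)² = 148;  (2·δb)² = 262
δP = √(410) = 20.3 mm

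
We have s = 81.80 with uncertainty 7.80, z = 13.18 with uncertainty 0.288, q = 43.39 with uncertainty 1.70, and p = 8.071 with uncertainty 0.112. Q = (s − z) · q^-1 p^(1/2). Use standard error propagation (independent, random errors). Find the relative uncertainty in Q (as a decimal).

Let u = s − z = 68.62. δu = √(δs² + δz²) = √(60.8 + 0.0829) = 7.81, so δu/u = 0.114.
Q is then a monomial in u, q, p:
δQ/Q = √((δu/u)² + (-1·δq/q)² + (½·δp/p)²) = √(0.0129 + 0.00154 + 4.81e-05) = 0.121

0.121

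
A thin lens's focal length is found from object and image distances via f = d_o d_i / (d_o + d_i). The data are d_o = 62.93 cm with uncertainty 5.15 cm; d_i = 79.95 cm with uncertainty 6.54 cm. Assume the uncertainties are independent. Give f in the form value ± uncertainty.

35.21 ± 2.05 cm

∂f/∂d_o = (d_i/(d_o+d_i))² = 0.313;  ∂f/∂d_i = (d_o/(d_o+d_i))² = 0.194
δf = √((∂f/∂d_o · δd_o)² + (∂f/∂d_i · δd_i)²) = √(2.60 + 1.61) = 2.05 cm
f = 35.21 cm.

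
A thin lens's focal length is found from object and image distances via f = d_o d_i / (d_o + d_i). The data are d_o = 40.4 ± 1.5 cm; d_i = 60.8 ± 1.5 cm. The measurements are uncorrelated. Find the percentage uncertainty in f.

2.44%

∂f/∂d_o = (d_i/(d_o+d_i))² = 0.361;  ∂f/∂d_i = (d_o/(d_o+d_i))² = 0.159
δf = √((∂f/∂d_o · δd_o)² + (∂f/∂d_i · δd_i)²) = √(0.293 + 0.0571) = 0.592 cm
f = 24.3 cm, so δf/f = 0.592/24.3 = 0.0244.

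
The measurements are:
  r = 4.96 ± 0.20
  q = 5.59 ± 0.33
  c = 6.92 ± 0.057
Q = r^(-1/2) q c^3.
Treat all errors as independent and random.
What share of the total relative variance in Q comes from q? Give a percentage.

77.4%

(δQ/Q)² = (−½·δr/r)² + (1·δq/q)² + (3·δc/c)²
  r term: (-0.5×0.0403)² = 0.000406
  q term: (1×0.0590)² = 0.00349
  c term: (3×0.00824)² = 0.000611
Total = 0.00450. Share from q = 0.00349/0.00450 = 0.774.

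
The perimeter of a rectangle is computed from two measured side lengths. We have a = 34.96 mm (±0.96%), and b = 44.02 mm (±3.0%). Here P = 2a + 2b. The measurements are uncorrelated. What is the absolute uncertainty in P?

Each term contributes (cᵢ δxᵢ)² to (δP)²:
  (2·δa)² = 0.451;  (2·δb)² = 6.98
δP = √(7.43) = 2.73 mm

2.73 mm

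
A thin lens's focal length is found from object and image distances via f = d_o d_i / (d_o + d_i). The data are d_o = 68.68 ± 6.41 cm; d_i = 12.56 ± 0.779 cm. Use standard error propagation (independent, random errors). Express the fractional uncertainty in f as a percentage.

∂f/∂d_o = (d_i/(d_o+d_i))² = 0.0239;  ∂f/∂d_i = (d_o/(d_o+d_i))² = 0.715
δf = √((∂f/∂d_o · δd_o)² + (∂f/∂d_i · δd_i)²) = √(0.0235 + 0.310) = 0.577 cm
f = 10.62 cm, so δf/f = 0.577/10.62 = 0.0544.

5.44%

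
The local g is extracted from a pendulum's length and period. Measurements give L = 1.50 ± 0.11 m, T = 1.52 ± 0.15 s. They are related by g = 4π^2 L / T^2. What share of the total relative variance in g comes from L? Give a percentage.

12.1%

(δg/g)² = (1·δL/L)² + (-2·δT/T)²
  L term: (1×0.0733)² = 0.00538
  T term: (-2×0.0987)² = 0.0390
Total = 0.0443. Share from L = 0.00538/0.0443 = 0.121.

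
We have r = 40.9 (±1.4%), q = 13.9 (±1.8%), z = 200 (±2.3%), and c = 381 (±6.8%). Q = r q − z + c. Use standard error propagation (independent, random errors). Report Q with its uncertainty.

Let p = r·q = 569. δp/p = √((1·δr/r)² + (1·δq/q)²) = √(0.000196 + 0.000324) = 0.0228, so δp = 13.0.
Q = p − z + c: δQ = √(δp² + δz² + δc²) = √(168 + 21.2 + 671) = 29.3
Q = 750.

750 ± 29.3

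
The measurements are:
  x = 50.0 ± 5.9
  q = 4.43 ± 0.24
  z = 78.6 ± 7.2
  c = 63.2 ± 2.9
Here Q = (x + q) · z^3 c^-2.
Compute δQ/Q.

0.309

Let u = x + q = 54.4. δu = √(δx² + δq²) = √(34.8 + 0.0576) = 5.90, so δu/u = 0.108.
Q is then a monomial in u, z, c:
δQ/Q = √((δu/u)² + (3·δz/z)² + (-2·δc/c)²) = √(0.0118 + 0.0755 + 0.00842) = 0.309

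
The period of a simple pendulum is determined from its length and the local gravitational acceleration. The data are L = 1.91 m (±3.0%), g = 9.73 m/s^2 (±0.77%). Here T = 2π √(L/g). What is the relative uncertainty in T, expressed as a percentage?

Since T is a product/quotient, work with relative uncertainties:
  (½·δL/L)² = (0.5×0.0300)² = 0.000225;  (−½·δg/g)² = (-0.5×0.00770)² = 1.48e-05
δT/T = √(0.000240) = 0.0155

1.55%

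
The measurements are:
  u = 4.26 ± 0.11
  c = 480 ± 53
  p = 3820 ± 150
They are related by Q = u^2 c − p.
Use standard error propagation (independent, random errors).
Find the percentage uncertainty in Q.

Let w = u^2·c = 8710. δw/w = √((2·δu/u)² + (1·δc/c)²) = √(0.00267 + 0.0122) = 0.122, so δw = 1060.
Q = w − p: δQ = √(δw² + δp²) = √(1.13e+06 + 22500) = 1070
Q = 4890, so δQ/Q = 1070/4890 = 0.219.

21.9%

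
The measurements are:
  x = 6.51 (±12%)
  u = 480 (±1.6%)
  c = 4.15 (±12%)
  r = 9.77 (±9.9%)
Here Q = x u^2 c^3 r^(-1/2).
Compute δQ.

Products/powers → add relative errors in quadrature, weighted by exponent:
  (1·δx/x)² = (1×0.120)² = 0.0144;  (2·δu/u)² = (2×0.0160)² = 0.00102;  (3·δc/c)² = (3×0.120)² = 0.130;  (−½·δr/r)² = (-0.5×0.0990)² = 0.00245
δQ/Q = √(0.147) = 0.384
Q = 3.43e+07, so δQ = 0.384 × 3.43e+07 = 1.32e+07.

1.32e+07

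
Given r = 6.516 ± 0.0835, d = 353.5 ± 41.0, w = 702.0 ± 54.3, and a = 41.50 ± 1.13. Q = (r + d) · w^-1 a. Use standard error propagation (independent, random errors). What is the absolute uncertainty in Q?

Let u = r + d = 360.0. δu = √(δr² + δd²) = √(0.00697 + 1680) = 41.0, so δu/u = 0.114.
Q is then a monomial in u, w, a:
δQ/Q = √((δu/u)² + (-1·δw/w)² + (1·δa/a)²) = √(0.0130 + 0.00598 + 0.000741) = 0.140
Q = 21.28, so δQ = 0.140 × 21.28 = 2.99.

2.99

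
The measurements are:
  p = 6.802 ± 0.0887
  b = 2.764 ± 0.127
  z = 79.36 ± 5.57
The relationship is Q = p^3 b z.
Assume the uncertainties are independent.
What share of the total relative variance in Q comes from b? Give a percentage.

24.6%

(δQ/Q)² = (3·δp/p)² + (1·δb/b)² + (1·δz/z)²
  p term: (3×0.0130)² = 0.00153
  b term: (1×0.0459)² = 0.00211
  z term: (1×0.0702)² = 0.00493
Total = 0.00857. Share from b = 0.00211/0.00857 = 0.246.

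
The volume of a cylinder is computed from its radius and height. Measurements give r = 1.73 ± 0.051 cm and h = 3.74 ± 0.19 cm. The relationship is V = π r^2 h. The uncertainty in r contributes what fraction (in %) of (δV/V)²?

(δV/V)² = (2·δr/r)² + (1·δh/h)²
  r term: (2×0.0295)² = 0.00348
  h term: (1×0.0508)² = 0.00258
Total = 0.00606. Share from r = 0.00348/0.00606 = 0.574.

57.4%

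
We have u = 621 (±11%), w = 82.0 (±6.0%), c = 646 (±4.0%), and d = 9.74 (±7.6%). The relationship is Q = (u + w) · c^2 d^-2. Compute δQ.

Let h = u + w = 703. δh = √(δu² + δw²) = √(4670 + 24.2) = 68.5, so δh/h = 0.0974.
Q is then a monomial in h, c, d:
δQ/Q = √((δh/h)² + (2·δc/c)² + (-2·δd/d)²) = √(0.00949 + 0.00640 + 0.0231) = 0.197
Q = 3.09e+06, so δQ = 0.197 × 3.09e+06 = 6.11e+05.

6.11e+05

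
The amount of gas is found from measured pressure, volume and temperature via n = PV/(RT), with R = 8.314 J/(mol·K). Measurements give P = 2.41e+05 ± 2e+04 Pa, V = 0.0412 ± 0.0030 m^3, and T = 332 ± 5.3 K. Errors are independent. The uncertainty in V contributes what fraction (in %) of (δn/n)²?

(δn/n)² = (1·δP/P)² + (1·δV/V)² + (-1·δT/T)²
  P term: (1×0.0830)² = 0.00689
  V term: (1×0.0728)² = 0.00530
  T term: (-1×0.0160)² = 0.000255
Total = 0.0124. Share from V = 0.00530/0.0124 = 0.426.

42.6%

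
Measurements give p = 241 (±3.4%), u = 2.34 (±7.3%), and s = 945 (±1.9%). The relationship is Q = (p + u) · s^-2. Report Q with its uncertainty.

Let w = p + u = 243. δw = √(δp² + δu²) = √(67.1 + 0.0292) = 8.20, so δw/w = 0.0337.
Q is then a monomial in w, s:
δQ/Q = √((δw/w)² + (-2·δs/s)²) = √(0.00113 + 0.00144) = 0.0508
Q = 0.000272, so δQ = 0.0508 × 0.000272 = 1.38e-05.

(2.72 ± 0.138) × 10^-4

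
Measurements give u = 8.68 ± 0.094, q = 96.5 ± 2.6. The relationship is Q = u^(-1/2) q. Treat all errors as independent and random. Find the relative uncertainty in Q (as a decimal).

0.0275

For a monomial Q ∝ u^(-1/2), q, fractional errors add in quadrature:
  (−½·δu/u)² = (-0.5×0.0108)² = 2.93e-05;  (1·δq/q)² = (1×0.0269)² = 0.000726
δQ/Q = √(0.000755) = 0.0275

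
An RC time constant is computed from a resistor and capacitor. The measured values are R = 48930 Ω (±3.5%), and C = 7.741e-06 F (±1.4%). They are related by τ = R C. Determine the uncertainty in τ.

0.0143 s

τ is a product of powers, so relative uncertainties combine in quadrature:
  (1·δR/R)² = (1×0.0350)² = 0.00123;  (1·δC/C)² = (1×0.0140)² = 0.000196
δτ/τ = √(0.00142) = 0.0377
τ = 0.3788 s, so δτ = 0.0377 × 0.3788 = 0.0143 s.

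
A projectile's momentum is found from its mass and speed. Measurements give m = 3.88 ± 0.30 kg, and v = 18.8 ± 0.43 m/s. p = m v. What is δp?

5.88 kg·m/s

Each factor contributes (exponent × relative error)² to (δp/p)²:
  (1·δm/m)² = (1×0.0773)² = 0.00598;  (1·δv/v)² = (1×0.0229)² = 0.000523
δp/p = √(0.00650) = 0.0806
p = 72.9 kg·m/s, so δp = 0.0806 × 72.9 = 5.88 kg·m/s.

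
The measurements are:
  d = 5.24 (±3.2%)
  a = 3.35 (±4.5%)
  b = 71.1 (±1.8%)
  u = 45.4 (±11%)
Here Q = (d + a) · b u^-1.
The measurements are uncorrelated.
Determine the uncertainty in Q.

1.54

Let w = d + a = 8.59. δw = √(δd² + δa²) = √(0.0281 + 0.0227) = 0.225, so δw/w = 0.0262.
Q is then a monomial in w, b, u:
δQ/Q = √((δw/w)² + (1·δb/b)² + (-1·δu/u)²) = √(0.000689 + 0.000324 + 0.0121) = 0.115
Q = 13.5, so δQ = 0.115 × 13.5 = 1.54.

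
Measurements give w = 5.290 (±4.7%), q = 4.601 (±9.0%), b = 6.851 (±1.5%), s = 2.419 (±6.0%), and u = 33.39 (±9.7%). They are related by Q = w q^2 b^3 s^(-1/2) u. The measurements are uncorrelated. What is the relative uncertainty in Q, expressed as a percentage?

21.7%

Relative error in a monomial: (δQ/Q)² = Σ (nᵢ · δxᵢ/xᵢ)².
  (1·δw/w)² = (1×0.0470)² = 0.00221;  (2·δq/q)² = (2×0.0900)² = 0.0324;  (3·δb/b)² = (3×0.0150)² = 0.00202;  (−½·δs/s)² = (-0.5×0.0600)² = 0.000900;  (1·δu/u)² = (1×0.0970)² = 0.00941
δQ/Q = √(0.0469) = 0.217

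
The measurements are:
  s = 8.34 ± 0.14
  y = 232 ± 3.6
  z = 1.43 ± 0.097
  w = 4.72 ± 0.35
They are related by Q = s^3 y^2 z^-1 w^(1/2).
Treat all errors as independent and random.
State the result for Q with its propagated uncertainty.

(4.74 ± 0.462) × 10^7

Q is a product of powers, so relative uncertainties combine in quadrature:
  (3·δs/s)² = (3×0.0168)² = 0.00254;  (2·δy/y)² = (2×0.0155)² = 0.000963;  (-1·δz/z)² = (-1×0.0678)² = 0.00460;  (½·δw/w)² = (0.5×0.0742)² = 0.00137
δQ/Q = √(0.00948) = 0.0973
Q = 4.74e+07, so δQ = 0.0973 × 4.74e+07 = 4.62e+06.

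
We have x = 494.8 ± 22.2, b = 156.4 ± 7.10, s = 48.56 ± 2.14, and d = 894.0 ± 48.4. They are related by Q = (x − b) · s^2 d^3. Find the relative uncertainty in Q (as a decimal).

Let u = x − b = 338.4. δu = √(δx² + δb²) = √(493 + 50.4) = 23.3, so δu/u = 0.0689.
Q is then a monomial in u, s, d:
δQ/Q = √((δu/u)² + (2·δs/s)² + (3·δd/d)²) = √(0.00474 + 0.00777 + 0.0264) = 0.197

0.197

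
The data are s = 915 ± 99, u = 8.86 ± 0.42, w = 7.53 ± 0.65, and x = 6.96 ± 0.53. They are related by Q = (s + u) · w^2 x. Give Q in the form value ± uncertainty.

(3.65 ± 0.791) × 10^5

Let h = s + u = 924. δh = √(δs² + δu²) = √(9800 + 0.176) = 99.0, so δh/h = 0.107.
Q is then a monomial in h, w, x:
δQ/Q = √((δh/h)² + (2·δw/w)² + (1·δx/x)²) = √(0.0115 + 0.0298 + 0.00580) = 0.217
Q = 3.65e+05, so δQ = 0.217 × 3.65e+05 = 79100.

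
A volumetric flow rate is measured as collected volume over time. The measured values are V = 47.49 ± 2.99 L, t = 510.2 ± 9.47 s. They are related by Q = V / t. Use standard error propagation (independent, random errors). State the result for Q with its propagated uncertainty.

0.09308 ± 0.00611 L/s

Relative error in a monomial: (δQ/Q)² = Σ (nᵢ · δxᵢ/xᵢ)².
  (1·δV/V)² = (1×0.0630)² = 0.00396;  (-1·δt/t)² = (-1×0.0186)² = 0.000345
δQ/Q = √(0.00431) = 0.0656
Q = 0.09308 L/s, so δQ = 0.0656 × 0.09308 = 0.00611 L/s.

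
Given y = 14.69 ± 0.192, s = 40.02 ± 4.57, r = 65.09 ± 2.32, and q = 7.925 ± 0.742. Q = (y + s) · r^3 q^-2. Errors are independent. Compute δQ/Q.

Let u = y + s = 54.71. δu = √(δy² + δs²) = √(0.0369 + 20.9) = 4.57, so δu/u = 0.0836.
Q is then a monomial in u, r, q:
δQ/Q = √((δu/u)² + (3·δr/r)² + (-2·δq/q)²) = √(0.00699 + 0.0114 + 0.0351) = 0.231

0.231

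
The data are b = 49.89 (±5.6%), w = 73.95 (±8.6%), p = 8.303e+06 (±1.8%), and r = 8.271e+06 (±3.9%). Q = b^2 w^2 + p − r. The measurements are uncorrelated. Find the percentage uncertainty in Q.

Let h = b^2·w^2 = 1.361e+07. δh/h = √((2·δb/b)² + (2·δw/w)²) = √(0.0125 + 0.0296) = 0.205, so δh = 2.79e+06.
Q = h + p − r: δQ = √(δh² + δp² + δr²) = √(7.81e+12 + 2.23e+10 + 1.04e+11) = 2.82e+06
Q = 1.364e+07, so δQ/Q = 2.82e+06/1.364e+07 = 0.206.

20.6%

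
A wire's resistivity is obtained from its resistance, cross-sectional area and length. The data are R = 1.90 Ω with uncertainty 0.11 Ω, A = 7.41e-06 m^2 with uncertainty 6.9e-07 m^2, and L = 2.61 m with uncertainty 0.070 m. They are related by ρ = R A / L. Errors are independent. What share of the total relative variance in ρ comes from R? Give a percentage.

26.3%

(δρ/ρ)² = (1·δR/R)² + (1·δA/A)² + (-1·δL/L)²
  R term: (1×0.0579)² = 0.00335
  A term: (1×0.0931)² = 0.00867
  L term: (-1×0.0268)² = 0.000719
Total = 0.0127. Share from R = 0.00335/0.0127 = 0.263.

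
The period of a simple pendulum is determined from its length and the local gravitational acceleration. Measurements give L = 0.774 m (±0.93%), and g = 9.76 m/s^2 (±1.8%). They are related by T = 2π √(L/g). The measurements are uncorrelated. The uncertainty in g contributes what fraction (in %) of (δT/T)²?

(δT/T)² = (½·δL/L)² + (−½·δg/g)²
  L term: (0.5×0.00930)² = 2.16e-05
  g term: (-0.5×0.0180)² = 8.1e-05
Total = 0.000103. Share from g = 8.1e-05/0.000103 = 0.789.

78.9%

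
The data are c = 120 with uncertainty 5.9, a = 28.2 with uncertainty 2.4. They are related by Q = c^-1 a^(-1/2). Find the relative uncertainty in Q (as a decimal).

0.0650

For a monomial Q ∝ c^-1, a^(-1/2), fractional errors add in quadrature:
  (-1·δc/c)² = (-1×0.0492)² = 0.00242;  (−½·δa/a)² = (-0.5×0.0851)² = 0.00181
δQ/Q = √(0.00423) = 0.0650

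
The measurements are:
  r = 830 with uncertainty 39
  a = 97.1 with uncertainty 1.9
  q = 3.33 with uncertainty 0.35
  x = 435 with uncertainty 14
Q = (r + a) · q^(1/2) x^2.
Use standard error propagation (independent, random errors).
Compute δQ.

Let u = r + a = 927. δu = √(δr² + δa²) = √(1520 + 3.61) = 39.0, so δu/u = 0.0421.
Q is then a monomial in u, q, x:
δQ/Q = √((δu/u)² + (½·δq/q)² + (2·δx/x)²) = √(0.00177 + 0.00276 + 0.00414) = 0.0932
Q = 3.2e+08, so δQ = 0.0932 × 3.2e+08 = 2.98e+07.

2.98e+07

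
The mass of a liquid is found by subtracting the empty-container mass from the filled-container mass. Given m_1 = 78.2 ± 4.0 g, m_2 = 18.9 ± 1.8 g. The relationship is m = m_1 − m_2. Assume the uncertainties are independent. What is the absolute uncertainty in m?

Sums and differences: (δm)² = Σ (cᵢ δxᵢ)².
  (δm_1)² = 16.0;  (δm_2)² = 3.24
δm = √(19.2) = 4.39 g

4.39 g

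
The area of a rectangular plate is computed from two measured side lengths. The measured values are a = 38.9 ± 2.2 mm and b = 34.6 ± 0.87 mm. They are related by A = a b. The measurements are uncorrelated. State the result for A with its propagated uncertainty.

Relative error in a monomial: (δA/A)² = Σ (nᵢ · δxᵢ/xᵢ)².
  (1·δa/a)² = (1×0.0566)² = 0.00320;  (1·δb/b)² = (1×0.0251)² = 0.000632
δA/A = √(0.00383) = 0.0619
A = 1350 mm^2, so δA = 0.0619 × 1350 = 83.3 mm^2.

1350 ± 83.3 mm^2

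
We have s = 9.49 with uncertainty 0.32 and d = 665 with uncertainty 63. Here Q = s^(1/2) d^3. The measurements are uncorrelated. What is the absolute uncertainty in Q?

For a monomial Q ∝ s^(1/2), d^3, fractional errors add in quadrature:
  (½·δs/s)² = (0.5×0.0337)² = 0.000284;  (3·δd/d)² = (3×0.0947)² = 0.0808
δQ/Q = √(0.0811) = 0.285
Q = 9.06e+08, so δQ = 0.285 × 9.06e+08 = 2.58e+08.

2.58e+08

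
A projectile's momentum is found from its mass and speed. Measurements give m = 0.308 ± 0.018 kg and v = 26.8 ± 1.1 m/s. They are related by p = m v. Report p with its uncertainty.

8.25 ± 0.589 kg·m/s

Relative error in a monomial: (δp/p)² = Σ (nᵢ · δxᵢ/xᵢ)².
  (1·δm/m)² = (1×0.0584)² = 0.00342;  (1·δv/v)² = (1×0.0410)² = 0.00168
δp/p = √(0.00510) = 0.0714
p = 8.25 kg·m/s, so δp = 0.0714 × 8.25 = 0.589 kg·m/s.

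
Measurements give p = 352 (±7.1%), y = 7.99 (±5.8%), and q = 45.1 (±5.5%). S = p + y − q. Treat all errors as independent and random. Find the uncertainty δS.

25.1

S is a linear combination, so absolute uncertainties add in quadrature:
  (δp)² = 625;  (δy)² = 0.215;  (δq)² = 6.15
δS = √(631) = 25.1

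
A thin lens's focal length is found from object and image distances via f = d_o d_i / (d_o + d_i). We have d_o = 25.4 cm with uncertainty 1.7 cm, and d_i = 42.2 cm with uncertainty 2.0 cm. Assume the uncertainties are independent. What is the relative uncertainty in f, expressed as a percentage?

4.54%

∂f/∂d_o = (d_i/(d_o+d_i))² = 0.390;  ∂f/∂d_i = (d_o/(d_o+d_i))² = 0.141
δf = √((∂f/∂d_o · δd_o)² + (∂f/∂d_i · δd_i)²) = √(0.439 + 0.0797) = 0.720 cm
f = 15.9 cm, so δf/f = 0.720/15.9 = 0.0454.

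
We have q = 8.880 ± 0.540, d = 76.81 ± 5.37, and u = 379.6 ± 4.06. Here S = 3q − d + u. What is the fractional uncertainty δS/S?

Each term contributes (cᵢ δxᵢ)² to (δS)²:
  (3·δq)² = 2.62;  (δd)² = 28.8;  (δu)² = 16.5
δS = √(47.9) = 6.92
S = 329.4, so δS/S = 6.92/329.4 = 0.0210.

0.0210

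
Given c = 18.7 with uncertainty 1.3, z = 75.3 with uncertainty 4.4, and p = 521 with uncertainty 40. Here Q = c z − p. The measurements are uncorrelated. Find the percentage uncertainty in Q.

15.1%

Let w = c·z = 1410. δw/w = √((1·δc/c)² + (1·δz/z)²) = √(0.00483 + 0.00341) = 0.0908, so δw = 128.
Q = w − p: δQ = √(δw² + δp²) = √(16400 + 1600) = 134
Q = 887, so δQ/Q = 134/887 = 0.151.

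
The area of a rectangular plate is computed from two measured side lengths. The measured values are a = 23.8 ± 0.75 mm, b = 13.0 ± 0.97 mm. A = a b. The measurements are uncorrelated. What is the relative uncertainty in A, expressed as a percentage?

Since A is a product/quotient, work with relative uncertainties:
  (1·δa/a)² = (1×0.0315)² = 0.000993;  (1·δb/b)² = (1×0.0746)² = 0.00557
δA/A = √(0.00656) = 0.0810

8.10%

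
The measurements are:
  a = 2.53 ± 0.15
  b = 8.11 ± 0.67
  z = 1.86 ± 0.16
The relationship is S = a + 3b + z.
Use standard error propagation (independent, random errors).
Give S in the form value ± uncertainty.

Sums and differences: (δS)² = Σ (cᵢ δxᵢ)².
  (δa)² = 0.0225;  (3·δb)² = 4.04;  (δz)² = 0.0256
δS = √(4.09) = 2.02
S = 28.7.

28.7 ± 2.02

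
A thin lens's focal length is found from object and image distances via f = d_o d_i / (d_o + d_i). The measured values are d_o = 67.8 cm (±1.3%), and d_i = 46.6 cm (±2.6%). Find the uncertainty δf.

0.450 cm

∂f/∂d_o = (d_i/(d_o+d_i))² = 0.166;  ∂f/∂d_i = (d_o/(d_o+d_i))² = 0.351
δf = √((∂f/∂d_o · δd_o)² + (∂f/∂d_i · δd_i)²) = √(0.0214 + 0.181) = 0.450 cm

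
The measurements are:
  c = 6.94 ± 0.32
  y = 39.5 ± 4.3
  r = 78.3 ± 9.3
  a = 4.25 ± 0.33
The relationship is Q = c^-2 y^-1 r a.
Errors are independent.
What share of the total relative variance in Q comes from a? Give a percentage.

(δQ/Q)² = (-2·δc/c)² + (-1·δy/y)² + (1·δr/r)² + (1·δa/a)²
  c term: (-2×0.0461)² = 0.00850
  y term: (-1×0.109)² = 0.0119
  r term: (1×0.119)² = 0.0141
  a term: (1×0.0776)² = 0.00603
Total = 0.0405. Share from a = 0.00603/0.0405 = 0.149.

14.9%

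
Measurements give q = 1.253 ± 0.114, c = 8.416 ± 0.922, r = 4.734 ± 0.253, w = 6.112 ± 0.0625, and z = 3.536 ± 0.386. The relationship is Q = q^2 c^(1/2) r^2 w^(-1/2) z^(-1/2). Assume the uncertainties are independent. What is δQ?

4.94

Since Q is a product/quotient, work with relative uncertainties:
  (2·δq/q)² = (2×0.0910)² = 0.0331;  (½·δc/c)² = (0.5×0.110)² = 0.00300;  (2·δr/r)² = (2×0.0534)² = 0.0114;  (−½·δw/w)² = (-0.5×0.0102)² = 2.61e-05;  (−½·δz/z)² = (-0.5×0.109)² = 0.00298
δQ/Q = √(0.0505) = 0.225
Q = 21.96, so δQ = 0.225 × 21.96 = 4.94.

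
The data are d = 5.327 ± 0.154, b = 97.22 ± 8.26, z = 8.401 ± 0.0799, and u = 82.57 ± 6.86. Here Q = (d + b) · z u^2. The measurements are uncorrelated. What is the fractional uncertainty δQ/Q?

Let w = d + b = 102.5. δw = √(δd² + δb²) = √(0.0237 + 68.2) = 8.26, so δw/w = 0.0806.
Q is then a monomial in w, z, u:
δQ/Q = √((δw/w)² + (1·δz/z)² + (2·δu/u)²) = √(0.00649 + 9.05e-05 + 0.0276) = 0.185

0.185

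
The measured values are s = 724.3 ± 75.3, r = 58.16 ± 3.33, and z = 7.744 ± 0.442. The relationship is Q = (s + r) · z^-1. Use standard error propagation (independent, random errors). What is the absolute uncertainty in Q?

11.3

Let u = s + r = 782.5. δu = √(δs² + δr²) = √(5670 + 11.1) = 75.4, so δu/u = 0.0963.
Q is then a monomial in u, z:
δQ/Q = √((δu/u)² + (-1·δz/z)²) = √(0.00928 + 0.00326) = 0.112
Q = 101.0, so δQ = 0.112 × 101.0 = 11.3.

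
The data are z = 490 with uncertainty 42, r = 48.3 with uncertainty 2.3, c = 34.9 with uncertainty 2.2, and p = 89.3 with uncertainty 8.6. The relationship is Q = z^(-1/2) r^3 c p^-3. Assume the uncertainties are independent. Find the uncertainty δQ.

0.0826

Each factor contributes (exponent × relative error)² to (δQ/Q)²:
  (−½·δz/z)² = (-0.5×0.0857)² = 0.00184;  (3·δr/r)² = (3×0.0476)² = 0.0204;  (1·δc/c)² = (1×0.0630)² = 0.00397;  (-3·δp/p)² = (-3×0.0963)² = 0.0835
δQ/Q = √(0.110) = 0.331
Q = 0.249, so δQ = 0.331 × 0.249 = 0.0826.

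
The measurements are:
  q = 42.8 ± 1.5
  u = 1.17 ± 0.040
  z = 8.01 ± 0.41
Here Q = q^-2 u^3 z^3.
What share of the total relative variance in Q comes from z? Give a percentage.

(δQ/Q)² = (-2·δq/q)² + (3·δu/u)² + (3·δz/z)²
  q term: (-2×0.0350)² = 0.00491
  u term: (3×0.0342)² = 0.0105
  z term: (3×0.0512)² = 0.0236
Total = 0.0390. Share from z = 0.0236/0.0390 = 0.604.

60.4%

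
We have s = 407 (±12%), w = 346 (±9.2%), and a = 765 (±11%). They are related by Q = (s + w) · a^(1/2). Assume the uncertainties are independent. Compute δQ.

Let u = s + w = 753. δu = √(δs² + δw²) = √(2390 + 1010) = 58.3, so δu/u = 0.0774.
Q is then a monomial in u, a:
δQ/Q = √((δu/u)² + (½·δa/a)²) = √(0.00599 + 0.00302) = 0.0950
Q = 20800, so δQ = 0.0950 × 20800 = 1980.

1980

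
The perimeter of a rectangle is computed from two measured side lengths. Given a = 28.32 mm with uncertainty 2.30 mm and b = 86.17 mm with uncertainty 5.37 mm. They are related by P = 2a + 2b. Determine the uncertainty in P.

P is a linear combination, so absolute uncertainties add in quadrature:
  (2·δa)² = 21.2;  (2·δb)² = 115
δP = √(137) = 11.7 mm

11.7 mm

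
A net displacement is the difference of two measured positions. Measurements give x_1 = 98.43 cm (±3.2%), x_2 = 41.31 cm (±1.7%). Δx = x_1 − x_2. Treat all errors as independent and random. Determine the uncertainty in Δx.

Δx is a linear combination, so absolute uncertainties add in quadrature:
  (δx_1)² = 9.92;  (δx_2)² = 0.493
δΔx = √(10.4) = 3.23 cm

3.23 cm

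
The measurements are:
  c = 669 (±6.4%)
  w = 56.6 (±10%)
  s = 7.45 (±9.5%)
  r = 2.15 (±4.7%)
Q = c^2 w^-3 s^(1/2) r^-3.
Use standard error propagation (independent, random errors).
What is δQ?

0.243

For a monomial Q ∝ c^2, w^-3, s^(1/2), r^-3, fractional errors add in quadrature:
  (2·δc/c)² = (2×0.0640)² = 0.0164;  (-3·δw/w)² = (-3×0.100)² = 0.0900;  (½·δs/s)² = (0.5×0.0950)² = 0.00226;  (-3·δr/r)² = (-3×0.0470)² = 0.0199
δQ/Q = √(0.129) = 0.358
Q = 0.678, so δQ = 0.358 × 0.678 = 0.243.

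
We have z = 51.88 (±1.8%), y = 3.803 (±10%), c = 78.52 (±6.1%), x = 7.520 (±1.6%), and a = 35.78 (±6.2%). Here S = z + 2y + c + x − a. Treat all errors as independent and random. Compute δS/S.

0.0493

Absolute uncertainties add in quadrature for a linear combination:
  (δz)² = 0.872;  (2·δy)² = 0.579;  (δc)² = 22.9;  (δx)² = 0.0145;  (δa)² = 4.92
δS = √(29.3) = 5.42
S = 109.7, so δS/S = 5.42/109.7 = 0.0493.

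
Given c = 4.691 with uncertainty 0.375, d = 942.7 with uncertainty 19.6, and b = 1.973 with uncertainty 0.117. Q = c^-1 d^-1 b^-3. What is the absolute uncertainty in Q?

5.77e-06

Products/powers → add relative errors in quadrature, weighted by exponent:
  (-1·δc/c)² = (-1×0.0799)² = 0.00639;  (-1·δd/d)² = (-1×0.0208)² = 0.000432;  (-3·δb/b)² = (-3×0.0593)² = 0.0316
δQ/Q = √(0.0385) = 0.196
Q = 2.944e-05, so δQ = 0.196 × 2.944e-05 = 5.77e-06.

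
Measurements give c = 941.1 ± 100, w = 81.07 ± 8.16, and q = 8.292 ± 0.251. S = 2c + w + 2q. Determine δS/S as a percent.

10.1%

Absolute uncertainties add in quadrature for a linear combination:
  (2·δc)² = 40000;  (δw)² = 66.6;  (2·δq)² = 0.252
δS = √(40100) = 200
S = 1980, so δS/S = 200/1980 = 0.101.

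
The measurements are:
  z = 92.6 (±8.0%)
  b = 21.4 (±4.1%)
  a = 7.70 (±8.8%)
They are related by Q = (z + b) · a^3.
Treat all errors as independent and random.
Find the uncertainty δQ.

14200

Let u = z + b = 114. δu = √(δz² + δb²) = √(54.9 + 0.770) = 7.46, so δu/u = 0.0654.
Q is then a monomial in u, a:
δQ/Q = √((δu/u)² + (3·δa/a)²) = √(0.00428 + 0.0697) = 0.272
Q = 52000, so δQ = 0.272 × 52000 = 14200.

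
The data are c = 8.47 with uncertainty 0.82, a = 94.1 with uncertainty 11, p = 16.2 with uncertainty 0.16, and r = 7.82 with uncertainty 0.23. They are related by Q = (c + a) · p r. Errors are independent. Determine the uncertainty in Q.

1450

Let u = c + a = 103. δu = √(δc² + δa²) = √(0.672 + 121) = 11.0, so δu/u = 0.108.
Q is then a monomial in u, p, r:
δQ/Q = √((δu/u)² + (1·δp/p)² + (1·δr/r)²) = √(0.0116 + 9.75e-05 + 0.000865) = 0.112
Q = 13000, so δQ = 0.112 × 13000 = 1450.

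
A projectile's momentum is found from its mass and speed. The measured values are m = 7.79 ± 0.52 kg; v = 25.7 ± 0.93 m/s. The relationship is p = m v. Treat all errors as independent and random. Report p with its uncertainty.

200 ± 15.2 kg·m/s

For a monomial p ∝ m, v, fractional errors add in quadrature:
  (1·δm/m)² = (1×0.0668)² = 0.00446;  (1·δv/v)² = (1×0.0362)² = 0.00131
δp/p = √(0.00577) = 0.0759
p = 200 kg·m/s, so δp = 0.0759 × 200 = 15.2 kg·m/s.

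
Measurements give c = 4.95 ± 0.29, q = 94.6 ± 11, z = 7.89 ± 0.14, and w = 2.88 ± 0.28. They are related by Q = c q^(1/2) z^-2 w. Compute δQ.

0.295

Relative error in a monomial: (δQ/Q)² = Σ (nᵢ · δxᵢ/xᵢ)².
  (1·δc/c)² = (1×0.0586)² = 0.00343;  (½·δq/q)² = (0.5×0.116)² = 0.00338;  (-2·δz/z)² = (-2×0.0177)² = 0.00126;  (1·δw/w)² = (1×0.0972)² = 0.00945
δQ/Q = √(0.0175) = 0.132
Q = 2.23, so δQ = 0.132 × 2.23 = 0.295.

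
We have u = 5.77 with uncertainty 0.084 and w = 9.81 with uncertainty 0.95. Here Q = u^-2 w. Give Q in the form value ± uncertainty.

For a monomial Q ∝ u^-2, w, fractional errors add in quadrature:
  (-2·δu/u)² = (-2×0.0146)² = 0.000848;  (1·δw/w)² = (1×0.0968)² = 0.00938
δQ/Q = √(0.0102) = 0.101
Q = 0.295, so δQ = 0.101 × 0.295 = 0.0298.

0.295 ± 0.0298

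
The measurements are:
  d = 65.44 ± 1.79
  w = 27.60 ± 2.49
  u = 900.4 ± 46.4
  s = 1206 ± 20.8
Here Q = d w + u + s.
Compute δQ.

Let p = d·w = 1806. δp/p = √((1·δd/d)² + (1·δw/w)²) = √(0.000748 + 0.00814) = 0.0943, so δp = 170.
Q = p + u + s: δQ = √(δp² + δu² + δs²) = √(29000 + 2150 + 433) = 178

178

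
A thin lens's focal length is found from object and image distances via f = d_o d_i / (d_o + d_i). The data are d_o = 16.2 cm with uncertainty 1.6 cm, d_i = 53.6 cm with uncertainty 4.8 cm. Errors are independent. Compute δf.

0.978 cm

∂f/∂d_o = (d_i/(d_o+d_i))² = 0.590;  ∂f/∂d_i = (d_o/(d_o+d_i))² = 0.0539
δf = √((∂f/∂d_o · δd_o)² + (∂f/∂d_i · δd_i)²) = √(0.890 + 0.0669) = 0.978 cm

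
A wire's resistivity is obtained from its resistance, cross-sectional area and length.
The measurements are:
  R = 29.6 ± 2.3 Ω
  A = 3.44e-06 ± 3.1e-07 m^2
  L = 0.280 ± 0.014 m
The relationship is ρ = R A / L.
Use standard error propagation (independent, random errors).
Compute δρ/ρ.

0.129

Each factor contributes (exponent × relative error)² to (δρ/ρ)²:
  (1·δR/R)² = (1×0.0777)² = 0.00604;  (1·δA/A)² = (1×0.0901)² = 0.00812;  (-1·δL/L)² = (-1×0.0500)² = 0.00250
δρ/ρ = √(0.0167) = 0.129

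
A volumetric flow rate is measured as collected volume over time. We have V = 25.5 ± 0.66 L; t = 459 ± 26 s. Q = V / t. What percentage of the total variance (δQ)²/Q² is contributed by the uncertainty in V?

17.3%

(δQ/Q)² = (1·δV/V)² + (-1·δt/t)²
  V term: (1×0.0259)² = 0.000670
  t term: (-1×0.0566)² = 0.00321
Total = 0.00388. Share from V = 0.000670/0.00388 = 0.173.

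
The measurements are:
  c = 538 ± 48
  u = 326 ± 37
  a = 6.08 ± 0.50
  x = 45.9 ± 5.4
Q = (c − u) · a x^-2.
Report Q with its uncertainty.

0.612 ± 0.232

Let w = c − u = 212. δw = √(δc² + δu²) = √(2300 + 1370) = 60.6, so δw/w = 0.286.
Q is then a monomial in w, a, x:
δQ/Q = √((δw/w)² + (1·δa/a)² + (-2·δx/x)²) = √(0.0817 + 0.00676 + 0.0554) = 0.379
Q = 0.612, so δQ = 0.379 × 0.612 = 0.232.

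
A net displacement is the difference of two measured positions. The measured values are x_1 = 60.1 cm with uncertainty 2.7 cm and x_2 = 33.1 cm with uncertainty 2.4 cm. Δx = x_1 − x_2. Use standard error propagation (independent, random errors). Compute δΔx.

3.61 cm

Δx is a linear combination, so absolute uncertainties add in quadrature:
  (δx_1)² = 7.29;  (δx_2)² = 5.76
δΔx = √(13.1) = 3.61 cm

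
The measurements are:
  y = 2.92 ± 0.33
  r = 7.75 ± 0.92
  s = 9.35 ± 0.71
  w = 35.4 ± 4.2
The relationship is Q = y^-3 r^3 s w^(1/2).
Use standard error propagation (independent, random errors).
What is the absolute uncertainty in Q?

For a monomial Q ∝ y^-3, r^3, s, w^(1/2), fractional errors add in quadrature:
  (-3·δy/y)² = (-3×0.113)² = 0.115;  (3·δr/r)² = (3×0.119)² = 0.127;  (1·δs/s)² = (1×0.0759)² = 0.00577;  (½·δw/w)² = (0.5×0.119)² = 0.00352
δQ/Q = √(0.251) = 0.501
Q = 1040, so δQ = 0.501 × 1040 = 521.

521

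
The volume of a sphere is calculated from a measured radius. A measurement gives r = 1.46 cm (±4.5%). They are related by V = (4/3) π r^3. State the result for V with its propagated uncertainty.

V ∝ r^3, so δV/V = |3| · δr/r = 3 × 0.0450 = 0.135.
V = 13.0 cm^3, so δV = 0.135 × 13.0 = 1.76 cm^3.

13.0 ± 1.76 cm^3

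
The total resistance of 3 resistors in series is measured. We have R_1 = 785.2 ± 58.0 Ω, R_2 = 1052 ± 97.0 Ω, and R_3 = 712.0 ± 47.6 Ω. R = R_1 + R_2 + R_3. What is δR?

For a sum/difference, combine absolute errors in quadrature:
  (δR_1)² = 3360;  (δR_2)² = 9410;  (δR_3)² = 2270
δR = √(15000) = 123 Ω

123 Ω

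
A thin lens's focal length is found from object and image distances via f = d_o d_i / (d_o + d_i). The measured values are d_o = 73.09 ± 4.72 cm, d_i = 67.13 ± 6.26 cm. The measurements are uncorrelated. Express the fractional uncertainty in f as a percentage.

5.76%

∂f/∂d_o = (d_i/(d_o+d_i))² = 0.229;  ∂f/∂d_i = (d_o/(d_o+d_i))² = 0.272
δf = √((∂f/∂d_o · δd_o)² + (∂f/∂d_i · δd_i)²) = √(1.17 + 2.89) = 2.02 cm
f = 34.99 cm, so δf/f = 2.02/34.99 = 0.0576.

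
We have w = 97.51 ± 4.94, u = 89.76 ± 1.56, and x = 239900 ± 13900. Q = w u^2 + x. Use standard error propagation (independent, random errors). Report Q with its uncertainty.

(1.026 ± 0.0502) × 10^6

Let p = w·u^2 = 785600. δp/p = √((1·δw/w)² + (2·δu/u)²) = √(0.00257 + 0.00121) = 0.0614, so δp = 48300.
Q = p + x: δQ = √(δp² + δx²) = √(2.33e+09 + 1.93e+08) = 50200
Q = 1.026e+06.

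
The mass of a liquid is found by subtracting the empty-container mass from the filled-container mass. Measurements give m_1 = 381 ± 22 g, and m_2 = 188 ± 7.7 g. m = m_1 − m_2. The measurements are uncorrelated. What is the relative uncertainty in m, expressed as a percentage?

Sums and differences: (δm)² = Σ (cᵢ δxᵢ)².
  (δm_1)² = 484;  (δm_2)² = 59.3
δm = √(543) = 23.3 g
m = 193 g, so δm/m = 23.3/193 = 0.121.

12.1%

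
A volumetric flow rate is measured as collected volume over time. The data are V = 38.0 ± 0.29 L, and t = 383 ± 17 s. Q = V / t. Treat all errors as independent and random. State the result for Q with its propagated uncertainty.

0.0992 ± 0.00447 L/s

Each factor contributes (exponent × relative error)² to (δQ/Q)²:
  (1·δV/V)² = (1×0.00763)² = 5.82e-05;  (-1·δt/t)² = (-1×0.0444)² = 0.00197
δQ/Q = √(0.00203) = 0.0450
Q = 0.0992 L/s, so δQ = 0.0450 × 0.0992 = 0.00447 L/s.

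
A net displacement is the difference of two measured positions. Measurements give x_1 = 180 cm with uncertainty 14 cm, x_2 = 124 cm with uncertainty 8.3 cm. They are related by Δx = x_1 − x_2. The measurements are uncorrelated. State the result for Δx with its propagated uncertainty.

56.0 ± 16.3 cm

Absolute uncertainties add in quadrature for a linear combination:
  (δx_1)² = 196;  (δx_2)² = 68.9
δΔx = √(265) = 16.3 cm
Δx = 56.0 cm.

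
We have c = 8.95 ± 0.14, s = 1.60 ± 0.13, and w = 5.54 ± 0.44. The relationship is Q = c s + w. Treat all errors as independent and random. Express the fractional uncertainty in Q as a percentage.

6.36%

Let p = c·s = 14.3. δp/p = √((1·δc/c)² + (1·δs/s)²) = √(0.000245 + 0.00660) = 0.0827, so δp = 1.18.
Q = p + w: δQ = √(δp² + δw²) = √(1.40 + 0.194) = 1.26
Q = 19.9, so δQ/Q = 1.26/19.9 = 0.0636.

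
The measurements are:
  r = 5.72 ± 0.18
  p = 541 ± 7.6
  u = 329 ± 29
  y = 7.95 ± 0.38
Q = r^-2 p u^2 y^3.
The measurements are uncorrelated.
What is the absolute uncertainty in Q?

2.12e+08

Each factor contributes (exponent × relative error)² to (δQ/Q)²:
  (-2·δr/r)² = (-2×0.0315)² = 0.00396;  (1·δp/p)² = (1×0.0140)² = 0.000197;  (2·δu/u)² = (2×0.0881)² = 0.0311;  (3·δy/y)² = (3×0.0478)² = 0.0206
δQ/Q = √(0.0558) = 0.236
Q = 8.99e+08, so δQ = 0.236 × 8.99e+08 = 2.12e+08.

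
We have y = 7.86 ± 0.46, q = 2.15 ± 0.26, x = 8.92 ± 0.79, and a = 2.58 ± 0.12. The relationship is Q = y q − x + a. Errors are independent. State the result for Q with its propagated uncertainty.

10.6 ± 2.41

Let p = y·q = 16.9. δp/p = √((1·δy/y)² + (1·δq/q)²) = √(0.00343 + 0.0146) = 0.134, so δp = 2.27.
Q = p − x + a: δQ = √(δp² + δx² + δa²) = √(5.15 + 0.624 + 0.0144) = 2.41
Q = 10.6.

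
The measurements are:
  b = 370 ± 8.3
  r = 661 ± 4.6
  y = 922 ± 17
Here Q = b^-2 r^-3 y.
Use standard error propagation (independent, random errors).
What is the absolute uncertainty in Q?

1.23e-12

Each factor contributes (exponent × relative error)² to (δQ/Q)²:
  (-2·δb/b)² = (-2×0.0224)² = 0.00201;  (-3·δr/r)² = (-3×0.00696)² = 0.000436;  (1·δy/y)² = (1×0.0184)² = 0.000340
δQ/Q = √(0.00279) = 0.0528
Q = 2.33e-11, so δQ = 0.0528 × 2.33e-11 = 1.23e-12.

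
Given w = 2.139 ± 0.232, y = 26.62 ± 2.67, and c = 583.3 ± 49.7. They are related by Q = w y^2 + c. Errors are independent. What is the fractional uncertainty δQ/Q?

0.166

Let p = w·y^2 = 1516. δp/p = √((1·δw/w)² + (2·δy/y)²) = √(0.0118 + 0.0402) = 0.228, so δp = 346.
Q = p + c: δQ = √(δp² + δc²) = √(1.19e+05 + 2470) = 349
Q = 2099, so δQ/Q = 349/2099 = 0.166.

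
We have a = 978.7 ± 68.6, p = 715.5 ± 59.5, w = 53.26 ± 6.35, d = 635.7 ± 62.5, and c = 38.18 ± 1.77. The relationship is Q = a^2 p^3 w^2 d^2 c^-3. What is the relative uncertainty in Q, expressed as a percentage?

44.4%

Each factor contributes (exponent × relative error)² to (δQ/Q)²:
  (2·δa/a)² = (2×0.0701)² = 0.0197;  (3·δp/p)² = (3×0.0832)² = 0.0622;  (2·δw/w)² = (2×0.119)² = 0.0569;  (2·δd/d)² = (2×0.0983)² = 0.0387;  (-3·δc/c)² = (-3×0.0464)² = 0.0193
δQ/Q = √(0.197) = 0.444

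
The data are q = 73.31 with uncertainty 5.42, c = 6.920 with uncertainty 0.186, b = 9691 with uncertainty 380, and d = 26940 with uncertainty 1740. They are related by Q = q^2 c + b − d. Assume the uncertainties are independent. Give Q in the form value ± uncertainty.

Let p = q^2·c = 37190. δp/p = √((2·δq/q)² + (1·δc/c)²) = √(0.0219 + 0.000722) = 0.150, so δp = 5590.
Q = p + b − d: δQ = √(δp² + δb² + δd²) = √(3.12e+07 + 1.44e+05 + 3.03e+06) = 5870
Q = 19940.

19940 ± 5870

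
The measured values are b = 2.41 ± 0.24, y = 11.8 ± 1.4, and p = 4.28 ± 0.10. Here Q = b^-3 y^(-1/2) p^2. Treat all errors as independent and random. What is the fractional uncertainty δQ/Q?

Since Q is a product/quotient, work with relative uncertainties:
  (-3·δb/b)² = (-3×0.0996)² = 0.0893;  (−½·δy/y)² = (-0.5×0.119)² = 0.00352;  (2·δp/p)² = (2×0.0234)² = 0.00218
δQ/Q = √(0.0950) = 0.308

0.308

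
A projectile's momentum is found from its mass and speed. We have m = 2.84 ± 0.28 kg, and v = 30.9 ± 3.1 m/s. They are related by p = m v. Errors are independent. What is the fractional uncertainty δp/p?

Each factor contributes (exponent × relative error)² to (δp/p)²:
  (1·δm/m)² = (1×0.0986)² = 0.00972;  (1·δv/v)² = (1×0.100)² = 0.0101
δp/p = √(0.0198) = 0.141

0.141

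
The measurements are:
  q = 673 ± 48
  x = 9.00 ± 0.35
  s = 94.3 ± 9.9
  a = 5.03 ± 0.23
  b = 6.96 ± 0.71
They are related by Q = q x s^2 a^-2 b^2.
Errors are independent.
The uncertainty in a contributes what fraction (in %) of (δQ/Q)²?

(δQ/Q)² = (1·δq/q)² + (1·δx/x)² + (2·δs/s)² + (-2·δa/a)² + (2·δb/b)²
  q term: (1×0.0713)² = 0.00509
  x term: (1×0.0389)² = 0.00151
  s term: (2×0.105)² = 0.0441
  a term: (-2×0.0457)² = 0.00836
  b term: (2×0.102)² = 0.0416
Total = 0.101. Share from a = 0.00836/0.101 = 0.0831.

8.31%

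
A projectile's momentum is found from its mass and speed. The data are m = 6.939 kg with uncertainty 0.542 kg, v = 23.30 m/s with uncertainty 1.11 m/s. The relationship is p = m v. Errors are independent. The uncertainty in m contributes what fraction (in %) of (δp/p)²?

72.9%

(δp/p)² = (1·δm/m)² + (1·δv/v)²
  m term: (1×0.0781)² = 0.00610
  v term: (1×0.0476)² = 0.00227
Total = 0.00837. Share from m = 0.00610/0.00837 = 0.729.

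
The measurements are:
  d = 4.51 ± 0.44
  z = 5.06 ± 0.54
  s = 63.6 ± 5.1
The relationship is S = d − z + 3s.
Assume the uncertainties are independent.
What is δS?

15.3

Absolute uncertainties add in quadrature for a linear combination:
  (δd)² = 0.194;  (δz)² = 0.292;  (3·δs)² = 234
δS = √(235) = 15.3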